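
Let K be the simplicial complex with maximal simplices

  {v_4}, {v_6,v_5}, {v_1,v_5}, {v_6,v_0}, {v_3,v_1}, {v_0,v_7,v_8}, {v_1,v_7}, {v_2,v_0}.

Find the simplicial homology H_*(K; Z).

H_0 = Z^2,  H_1 = Z,  H_2 = 0.

We work with the vertex ordering v_0 < v_1 < v_2 < v_3 < v_4 < v_5 < v_6 < v_7 < v_8. The simplices of K, each written with vertices in increasing order, are:

  0-simplices (9): [v_0], [v_1], [v_2], [v_3], [v_4], [v_5], [v_6], [v_7], [v_8]
  1-simplices (9): [v_0,v_2], [v_0,v_6], [v_0,v_7], [v_0,v_8], [v_1,v_3], [v_1,v_5], [v_1,v_7], [v_5,v_6], [v_7,v_8]
  2-simplices (1): [v_0,v_7,v_8]

Hence C_0 ≅ Z^9, C_1 ≅ Z^9, C_2 ≅ Z^1.

Boundary ∂_1: C_1 → C_0 is given by ∂[p,q] = [q] − [p]. For instance
  ∂[v_1,v_7] = [v_7] − [v_1].
This gives a 9×9 integer matrix of rank 7; reducing to Smith normal form yields diagonal entries (1,1,1,1,1,1,1).

The boundary map ∂_2: C_2 → C_1 acts by ∂[p,q,r] = [q,r] − [p,r] + [p,q]. For instance
  ∂[v_0,v_7,v_8] = [v_7,v_8] − [v_0,v_8] + [v_0,v_7].
This gives a 9×1 integer matrix of rank 1; reducing to Smith normal form yields diagonal entries (1).

Now H_k = ker ∂_k / im ∂_{k+1}, so:

  H_0: rank C_0 − rank ∂_1 = 9 − 7 = 2, and the invariant factors of ∂_1 are all 1, so H_0 ≅ Z^2.
  H_1: rank ker ∂_1 − rank ∂_2 = (9 − 7) − 1 = 1, and the invariant factors of ∂_2 are all 1, so H_1 ≅ Z.
  H_2: rank ker ∂_2 − rank ∂_3 = (1 − 1) − 0 = 0, and there is no ∂_3, so H_2 ≅ 0.

As a check, the Euler characteristic is 9 − 9 + 1 = 1, which agrees with 2 − 1 + 0 = 1.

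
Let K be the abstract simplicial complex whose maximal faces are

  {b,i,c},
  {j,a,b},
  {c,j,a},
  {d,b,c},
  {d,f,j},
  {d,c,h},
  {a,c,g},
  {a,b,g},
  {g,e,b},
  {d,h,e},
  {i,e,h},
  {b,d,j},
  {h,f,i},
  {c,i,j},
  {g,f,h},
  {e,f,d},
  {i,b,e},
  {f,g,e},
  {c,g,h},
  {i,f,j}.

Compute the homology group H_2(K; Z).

H_2 ≅ 0.

Order the vertices as a < b < c < d < e < f < g < h < i < j. Listing each simplex with vertices in this order, K has dimension 2 with simplices:

  0-simplices (10): a, b, c, d, e, f, g, h, i, j
  1-simplices (30): ab, ac, ag, aj, bc, bd, be, bg, bi, bj, cd, cg, ch, ci, cj, de, df, dh, dj, ef, eg, eh, ei, fg, fh, fi, fj, gh, hi, ij
  2-simplices (20): abg, abj, acg, acj, bcd, bci, bdj, beg, bei, cdh, cgh, cij, def, deh, dfj, efg, ehi, fgh, fhi, fij

so the chain groups are C_0 ≅ Z^10, C_1 ≅ Z^30, C_2 ≅ Z^20.

The boundary map ∂_1: C_1 → C_0 maps an edge to its endpoints' difference, ∂[p,q] = q − p. For instance
  ∂cj = j − c.
This gives a 10×30 integer matrix of rank 9; reducing to Smith normal form yields diagonal entries (1,1,1,1,1,1,1,1,1).

∂_2: C_2 → C_1 maps a triangle to the signed sum of its edges. For instance
  ∂bdj = dj − bj + bd,
  ∂dfj = fj − dj + df.
The resulting 30×20 matrix has rank 20, and its Smith normal form has invariant factors (1,1,1,1,1,1,1,1,1,1,1,1,1,1,1,1,1,1,1,2).

Now H_k = ker ∂_k / im ∂_{k+1}, so:

  H_2: rank ker ∂_2 − rank ∂_3 = (20 − 20) − 0 = 0, and there is no ∂_3, so H_2 = 0.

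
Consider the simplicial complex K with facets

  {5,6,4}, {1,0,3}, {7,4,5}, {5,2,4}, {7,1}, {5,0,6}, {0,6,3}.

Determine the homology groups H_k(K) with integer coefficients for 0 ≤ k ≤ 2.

We work with the vertex ordering 0 < 1 < 2 < 3 < 4 < 5 < 6 < 7. The simplices of K, each written with vertices in increasing order, are:

  0-simplices (8): [0], [1], [2], [3], [4], [5], [6], [7]
  1-simplices (14): [0,1], [0,3], [0,5], [0,6], [1,3], [1,7], [2,4], [2,5], [3,6], [4,5], [4,6], [4,7], [5,6], [5,7]
  2-simplices (6): [0,1,3], [0,3,6], [0,5,6], [2,4,5], [4,5,6], [4,5,7]

Hence C_0 ≅ Z^8, C_1 ≅ Z^14, C_2 ≅ Z^6.

The boundary map ∂_1: C_1 → C_0 is given by ∂[p,q] = [q] − [p]. For instance
  ∂[4,5] = [5] − [4].
As a 8×14 matrix over Z this has rank 7, with invariant factors (1,1,1,1,1,1,1).

Boundary ∂_2: C_2 → C_1 sends each 2-simplex [p,q,r] to [q,r] − [p,r] + [p,q]. For instance
  ∂[0,3,6] = [3,6] − [0,6] + [0,3],
  ∂[0,5,6] = [5,6] − [0,6] + [0,5].
This gives a 14×6 integer matrix of rank 6; reducing to Smith normal form yields diagonal entries (1,1,1,1,1,1).

Reading off H_k = ker ∂_k / im ∂_{k+1}:

  H_0: rank C_0 − rank ∂_1 = 8 − 7 = 1, and the invariant factors of ∂_1 are all 1, so H_0 ≅ Z.
  H_1: rank ker ∂_1 − rank ∂_2 = (14 − 7) − 6 = 1, and the invariant factors of ∂_2 are all 1, so H_1 ≅ Z.
  H_2: rank ker ∂_2 − rank ∂_3 = (6 − 6) − 0 = 0, and there is no ∂_3, so H_2 ≅ 0.

H_0 = Z,  H_1 = Z,  H_2 = 0.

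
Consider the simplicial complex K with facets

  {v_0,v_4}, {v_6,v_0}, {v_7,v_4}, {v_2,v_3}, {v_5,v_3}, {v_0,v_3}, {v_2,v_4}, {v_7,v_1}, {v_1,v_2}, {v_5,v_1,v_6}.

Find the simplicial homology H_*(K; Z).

H_0 ≅ Z,  H_1 ≅ Z^4,  H_2 = 0.

Fix the vertex order v_0 < v_1 < v_2 < v_3 < v_4 < v_5 < v_6 < v_7 and write every simplex with vertices in increasing order. Then dim K = 2 and the simplices of K are:

  0-simplices (8): [v_0], [v_1], [v_2], [v_3], [v_4], [v_5], [v_6], [v_7]
  1-simplices (12): [v_0,v_3], [v_0,v_4], [v_0,v_6], [v_1,v_2], [v_1,v_5], [v_1,v_6], [v_1,v_7], [v_2,v_3], [v_2,v_4], [v_3,v_5], [v_4,v_7], [v_5,v_6]
  2-simplices (1): [v_1,v_5,v_6]

giving chain groups C_0 ≅ Z^8, C_1 ≅ Z^12, C_2 ≅ Z^1.

∂_1: C_1 → C_0 sends each edge [p,q] (with p < q) to q − p.
This gives a 8×12 integer matrix of rank 7; reducing to Smith normal form yields diagonal entries (1,1,1,1,1,1,1).

Boundary ∂_2: C_2 → C_1 maps a triangle to the signed sum of its edges. For instance
  ∂[v_1,v_5,v_6] = [v_5,v_6] − [v_1,v_6] + [v_1,v_5].
As a 12×1 matrix over Z this has rank 1, with invariant factors (1).

Now H_k = ker ∂_k / im ∂_{k+1}, so:

  H_0: rank C_0 − rank ∂_1 = 8 − 7 = 1, and the invariant factors of ∂_1 are all 1, so H_0 ≅ Z.
  H_1: rank ker ∂_1 − rank ∂_2 = (12 − 7) − 1 = 4, and the invariant factors of ∂_2 are all 1, so H_1 ≅ Z^4.
  H_2: rank ker ∂_2 − rank ∂_3 = (1 − 1) − 0 = 0, and there is no ∂_3, so H_2 ≅ 0.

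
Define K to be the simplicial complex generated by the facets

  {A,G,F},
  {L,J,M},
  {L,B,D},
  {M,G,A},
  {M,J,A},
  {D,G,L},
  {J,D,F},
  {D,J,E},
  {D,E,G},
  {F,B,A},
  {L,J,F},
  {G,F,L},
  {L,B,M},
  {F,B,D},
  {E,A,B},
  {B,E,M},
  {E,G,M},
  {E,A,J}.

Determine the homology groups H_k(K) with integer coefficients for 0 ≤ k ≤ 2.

H_0 = Z,  H_1 = Z ⊕ Z_2,  H_2 = 0.

We work with the vertex ordering A < B < D < E < F < G < J < L < M. The simplices of K, each written with vertices in increasing order, are:

  0-simplices (9): A, B, D, E, F, G, J, L, M
  1-simplices (27): AB, AE, AF, AG, AJ, AM, BD, BE, BF, BL, BM, DE, DF, DG, DJ, DL, EG, EJ, EM, FG, FJ, FL, GL, GM, JL, JM, LM
  2-simplices (18): ABE, ABF, AEJ, AFG, AGM, AJM, BDF, BDL, BEM, BLM, DEG, DEJ, DFJ, DGL, EGM, FGL, FJL, JLM

so the chain groups are C_0 ≅ Z^9, C_1 ≅ Z^27, C_2 ≅ Z^18.

∂_1: C_1 → C_0 maps an edge to its endpoints' difference, ∂[p,q] = q − p.
The 9×27 boundary matrix has rank 8 and Smith normal form diag(1,1,1,1,1,1,1,1).

Boundary ∂_2: C_2 → C_1 maps a triangle to the signed sum of its edges. For instance
  ∂EGM = GM − EM + EG,
  ∂BEM = EM − BM + BE.
As a 27×18 matrix over Z this has rank 18, with invariant factors (1,1,1,1,1,1,1,1,1,1,1,1,1,1,1,1,1,2).

From H_k ≅ ker(∂_k) / im(∂_{k+1}) we obtain:

  H_0: rank C_0 − rank ∂_1 = 9 − 8 = 1, and the invariant factors of ∂_1 are all 1, so H_0 = Z.
  H_1: rank ker ∂_1 − rank ∂_2 = (27 − 8) − 18 = 1, and ∂_2 has invariant factor 2 > 1, so H_1 = Z ⊕ Z_2.
  H_2: rank ker ∂_2 − rank ∂_3 = (18 − 18) − 0 = 0, and there is no ∂_3, so H_2 = 0.

(K is a triangulation of the Klein bottle.)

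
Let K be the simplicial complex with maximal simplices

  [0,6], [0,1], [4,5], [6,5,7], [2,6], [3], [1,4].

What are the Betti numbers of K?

We work with the vertex ordering 0 < 1 < 2 < 3 < 4 < 5 < 6 < 7. The simplices of K, each written with vertices in increasing order, are:

  0-simplices (8): [0], [1], [2], [3], [4], [5], [6], [7]
  1-simplices (8): [0,1], [0,6], [1,4], [2,6], [4,5], [5,6], [5,7], [6,7]
  2-simplices (1): [5,6,7]

so the chain groups are C_0 ≅ Z^8, C_1 ≅ Z^8, C_2 ≅ Z^1.

∂_1: C_1 → C_0 maps an edge to its endpoints' difference, ∂[p,q] = q − p.
This gives a 8×8 integer matrix of rank 6; reducing to Smith normal form yields diagonal entries (1,1,1,1,1,1).

∂_2: C_2 → C_1 acts by ∂[p,q,r] = [q,r] − [p,r] + [p,q]. For instance
  ∂[5,6,7] = [6,7] − [5,7] + [5,6].
This gives a 8×1 integer matrix of rank 1; reducing to Smith normal form yields diagonal entries (1).

Computing H_k = (kernel of ∂_k) / (image of ∂_{k+1}):

  H_0: rank C_0 − rank ∂_1 = 8 − 6 = 2, and the invariant factors of ∂_1 are all 1, so H_0 ≅ Z^2.
  H_1: rank ker ∂_1 − rank ∂_2 = (8 − 6) − 1 = 1, and the invariant factors of ∂_2 are all 1, so H_1 ≅ Z.
  H_2: rank ker ∂_2 − rank ∂_3 = (1 − 1) − 0 = 0, and there is no ∂_3, so H_2 ≅ 0.

Hence the Betti numbers are b_0 = 2, b_1 = 1, b_2 = 0.

b_0 = 2, b_1 = 1, b_2 = 0.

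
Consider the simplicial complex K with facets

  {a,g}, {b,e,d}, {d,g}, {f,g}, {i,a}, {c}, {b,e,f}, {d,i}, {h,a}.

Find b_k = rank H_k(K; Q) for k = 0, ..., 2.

Take the total order a < b < c < d < e < f < g < h < i on the vertex set. Then K (dimension 2) consists of the simplices:

  0-simplices (9): a, b, c, d, e, f, g, h, i
  1-simplices (11): ag, ah, ai, bd, be, bf, de, dg, di, ef, fg
  2-simplices (2): bde, bef

Hence C_0 ≅ Z^9, C_1 ≅ Z^11, C_2 ≅ Z^2.

∂_1: C_1 → C_0 sends each edge [p,q] (with p < q) to q − p.
As a 9×11 matrix over Z this has rank 7, with invariant factors (1,1,1,1,1,1,1).

Boundary ∂_2: C_2 → C_1 acts by ∂[p,q,r] = [q,r] − [p,r] + [p,q]. For instance
  ∂bef = ef − bf + be,
  ∂bde = de − be + bd.
As a 11×2 matrix over Z this has rank 2, with invariant factors (1,1).

Reading off H_k = ker ∂_k / im ∂_{k+1}:

  H_0: rank C_0 − rank ∂_1 = 9 − 7 = 2, and the invariant factors of ∂_1 are all 1, so H_0 ≅ Z^2.
  H_1: rank ker ∂_1 − rank ∂_2 = (11 − 7) − 2 = 2, and the invariant factors of ∂_2 are all 1, so H_1 ≅ Z^2.
  H_2: rank ker ∂_2 − rank ∂_3 = (2 − 2) − 0 = 0, and there is no ∂_3, so H_2 ≅ 0.

Hence the Betti numbers are b_0 = 2, b_1 = 2, b_2 = 0.

b_0 = 2, b_1 = 2, b_2 = 0.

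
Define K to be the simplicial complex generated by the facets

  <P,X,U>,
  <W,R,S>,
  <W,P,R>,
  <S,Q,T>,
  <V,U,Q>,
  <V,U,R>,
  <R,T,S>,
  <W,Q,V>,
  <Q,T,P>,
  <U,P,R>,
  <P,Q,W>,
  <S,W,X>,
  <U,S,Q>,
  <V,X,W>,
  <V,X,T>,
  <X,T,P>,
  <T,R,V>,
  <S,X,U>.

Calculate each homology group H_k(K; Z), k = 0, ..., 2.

Fix the vertex order P < Q < R < S < T < U < V < W < X and write every simplex with vertices in increasing order. Then dim K = 2 and the simplices of K are:

  0-simplices (9): P, Q, R, S, T, U, V, W, X
  1-simplices (27): PQ, PR, PT, PU, PW, PX, QS, QT, QU, QV, QW, RS, RT, RU, RV, RW, ST, SU, SW, SX, TV, TX, UV, UX, VW, VX, WX
  2-simplices (18): PQT, PQW, PRU, PRW, PTX, PUX, QST, QSU, QUV, QVW, RST, RSW, RTV, RUV, SUX, SWX, TVX, VWX

so the chain groups are C_0 ≅ Z^9, C_1 ≅ Z^27, C_2 ≅ Z^18.

∂_1: C_1 → C_0 maps an edge to its endpoints' difference, ∂[p,q] = q − p.
As a 9×27 matrix over Z this has rank 8, with invariant factors (1,1,1,1,1,1,1,1).

∂_2: C_2 → C_1 sends each 2-simplex [p,q,r] to [q,r] − [p,r] + [p,q]. For instance
  ∂QSU = SU − QU + QS,
  ∂RSW = SW − RW + RS.
The resulting 27×18 matrix has rank 17, and its Smith normal form has invariant factors (1,1,1,1,1,1,1,1,1,1,1,1,1,1,1,1,1).

Computing H_k = (kernel of ∂_k) / (image of ∂_{k+1}):

  H_0: rank C_0 − rank ∂_1 = 9 − 8 = 1, and the invariant factors of ∂_1 are all 1, so H_0 ≅ Z.
  H_1: rank ker ∂_1 − rank ∂_2 = (27 − 8) − 17 = 2, and the invariant factors of ∂_2 are all 1, so H_1 ≅ Z^2.
  H_2: rank ker ∂_2 − rank ∂_3 = (18 − 17) − 0 = 1, and there is no ∂_3, so H_2 ≅ Z.

As a check, the Euler characteristic is 9 − 27 + 18 = 0, which agrees with 1 − 2 + 1 = 0.
(K is a triangulation of the torus T^2.)

H_0 = Z,  H_1 = Z^2,  H_2 = Z.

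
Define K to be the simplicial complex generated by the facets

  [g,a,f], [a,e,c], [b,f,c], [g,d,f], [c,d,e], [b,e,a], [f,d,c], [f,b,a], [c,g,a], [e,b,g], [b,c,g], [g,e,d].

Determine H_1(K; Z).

H_1 ≅ Z/2Z.

Order the vertices as a < b < c < d < e < f < g. Listing each simplex with vertices in this order, K has dimension 2 with simplices:

  0-simplices (7): a, b, c, d, e, f, g
  1-simplices (18): ab, ac, ae, af, ag, bc, be, bf, bg, cd, ce, cf, cg, de, df, dg, eg, fg
  2-simplices (12): abe, abf, ace, acg, afg, bcf, bcg, beg, cde, cdf, deg, dfg

Hence C_0 ≅ Z^7, C_1 ≅ Z^18, C_2 ≅ Z^12.

Boundary ∂_1: C_1 → C_0 is given by ∂[p,q] = [q] − [p]. For instance
  ∂ae = e − a.
The 7×18 boundary matrix has rank 6 and Smith normal form diag(1,1,1,1,1,1).

The boundary map ∂_2: C_2 → C_1 acts by ∂[p,q,r] = [q,r] − [p,r] + [p,q]. For instance
  ∂bcg = cg − bg + bc,
  ∂abf = bf − af + ab.
As a 18×12 matrix over Z this has rank 12, with invariant factors (1,1,1,1,1,1,1,1,1,1,1,2).

Reading off H_k = ker ∂_k / im ∂_{k+1}:

  H_1: rank ker ∂_1 − rank ∂_2 = (18 − 6) − 12 = 0, and ∂_2 has invariant factor 2 > 1, so H_1 ≅ Z/2Z.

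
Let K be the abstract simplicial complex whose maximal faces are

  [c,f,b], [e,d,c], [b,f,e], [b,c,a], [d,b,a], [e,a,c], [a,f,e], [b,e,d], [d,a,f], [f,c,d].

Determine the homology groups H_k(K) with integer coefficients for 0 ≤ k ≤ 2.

H_0 = Z,  H_1 = Z/2,  H_2 = 0.

Take the total order a < b < c < d < e < f on the vertex set. Then K (dimension 2) consists of the simplices:

  0-simplices (6): a, b, c, d, e, f
  1-simplices (15): ab, ac, ad, ae, af, bc, bd, be, bf, cd, ce, cf, de, df, ef
  2-simplices (10): abc, abd, ace, adf, aef, bcf, bde, bef, cde, cdf

so the chain groups are C_0 ≅ Z^6, C_1 ≅ Z^15, C_2 ≅ Z^10.

The boundary map ∂_1: C_1 → C_0 maps an edge to its endpoints' difference, ∂[p,q] = q − p.
The 6×15 boundary matrix has rank 5 and Smith normal form diag(1,1,1,1,1).

∂_2: C_2 → C_1 sends each 2-simplex [p,q,r] to [q,r] − [p,r] + [p,q]. For instance
  ∂abc = bc − ac + ab,
  ∂adf = df − af + ad.
The 15×10 boundary matrix has rank 10 and Smith normal form diag(1,1,1,1,1,1,1,1,1,2).

From H_k ≅ ker(∂_k) / im(∂_{k+1}) we obtain:

  H_0: rank C_0 − rank ∂_1 = 6 − 5 = 1, and the invariant factors of ∂_1 are all 1, so H_0 ≅ Z.
  H_1: rank ker ∂_1 − rank ∂_2 = (15 − 5) − 10 = 0, and ∂_2 has invariant factor 2 > 1, so H_1 ≅ Z/2.
  H_2: rank ker ∂_2 − rank ∂_3 = (10 − 10) − 0 = 0, and there is no ∂_3, so H_2 ≅ 0.

As a check, the Euler characteristic is 6 − 15 + 10 = 1, which agrees with 1 − 0 + 0 = 1.
(K is a triangulation of the real projective plane RP^2.)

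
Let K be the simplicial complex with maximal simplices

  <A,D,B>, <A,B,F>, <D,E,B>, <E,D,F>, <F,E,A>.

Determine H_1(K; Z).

Take the total order A < B < D < E < F on the vertex set. Then K (dimension 2) consists of the simplices:

  0-simplices (5): A, B, D, E, F
  1-simplices (10): AB, AD, AE, AF, BD, BE, BF, DE, DF, EF
  2-simplices (5): ABD, ABF, AEF, BDE, DEF

Hence C_0 ≅ Z^5, C_1 ≅ Z^10, C_2 ≅ Z^5.

Boundary ∂_1: C_1 → C_0 maps an edge to its endpoints' difference, ∂[p,q] = q − p. For instance
  ∂EF = F − E.
The 5×10 boundary matrix has rank 4 and Smith normal form diag(1,1,1,1).

The boundary map ∂_2: C_2 → C_1 acts by ∂[p,q,r] = [q,r] − [p,r] + [p,q]. For instance
  ∂ABD = BD − AD + AB,
  ∂DEF = EF − DF + DE.
The resulting 10×5 matrix has rank 5, and its Smith normal form has invariant factors (1,1,1,1,1).

Now H_k = ker ∂_k / im ∂_{k+1}, so:

  H_1: rank ker ∂_1 − rank ∂_2 = (10 − 4) − 5 = 1, and the invariant factors of ∂_2 are all 1, so H_1 = Z.

H_1 ≅ Z.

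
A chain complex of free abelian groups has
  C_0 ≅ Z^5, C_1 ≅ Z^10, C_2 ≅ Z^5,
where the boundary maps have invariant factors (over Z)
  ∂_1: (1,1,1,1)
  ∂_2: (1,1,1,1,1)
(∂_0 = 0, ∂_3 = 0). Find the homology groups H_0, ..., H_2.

H_0: b_0 = 5 − 0 − 4 = 1; torsion from ∂_1 factors > 1: none. So H_0 ≅ Z.
H_1: b_1 = 10 − 4 − 5 = 1; torsion from ∂_2 factors > 1: none. So H_1 ≅ Z.
H_2: b_2 = 5 − 5 − 0 = 0; torsion from ∂_3 factors > 1: none. So H_2 ≅ 0.

H_0 ≅ Z,  H_1 ≅ Z,  H_2 = 0.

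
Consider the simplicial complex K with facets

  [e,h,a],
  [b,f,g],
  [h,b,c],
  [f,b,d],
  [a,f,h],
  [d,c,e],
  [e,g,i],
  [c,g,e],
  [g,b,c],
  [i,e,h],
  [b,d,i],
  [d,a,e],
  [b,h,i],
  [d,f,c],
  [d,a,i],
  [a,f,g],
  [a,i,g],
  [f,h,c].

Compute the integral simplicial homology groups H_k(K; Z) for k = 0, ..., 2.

H_0 = Z,  H_1 = Z × Z/2,  H_2 = 0.

We work with the vertex ordering a < b < c < d < e < f < g < h < i. The simplices of K, each written with vertices in increasing order, are:

  0-simplices (9): a, b, c, d, e, f, g, h, i
  1-simplices (27): ad, ae, af, ag, ah, ai, bc, bd, bf, bg, bh, bi, cd, ce, cf, cg, ch, de, df, di, eg, eh, ei, fg, fh, gi, hi
  2-simplices (18): ade, adi, aeh, afg, afh, agi, bcg, bch, bdf, bdi, bfg, bhi, cde, cdf, ceg, cfh, egi, ehi

giving chain groups C_0 ≅ Z^9, C_1 ≅ Z^27, C_2 ≅ Z^18.

The boundary map ∂_1: C_1 → C_0 maps an edge to its endpoints' difference, ∂[p,q] = q − p.
The resulting 9×27 matrix has rank 8, and its Smith normal form has invariant factors (1,1,1,1,1,1,1,1).

Boundary ∂_2: C_2 → C_1 acts by ∂[p,q,r] = [q,r] − [p,r] + [p,q]. For instance
  ∂ceg = eg − cg + ce,
  ∂adi = di − ai + ad.
The 27×18 boundary matrix has rank 18 and Smith normal form diag(1,1,1,1,1,1,1,1,1,1,1,1,1,1,1,1,1,2).

Computing H_k = (kernel of ∂_k) / (image of ∂_{k+1}):

  H_0: rank C_0 − rank ∂_1 = 9 − 8 = 1, and the invariant factors of ∂_1 are all 1, so H_0 = Z.
  H_1: rank ker ∂_1 − rank ∂_2 = (27 − 8) − 18 = 1, and ∂_2 has invariant factor 2 > 1, so H_1 = Z × Z/2.
  H_2: rank ker ∂_2 − rank ∂_3 = (18 − 18) − 0 = 0, and there is no ∂_3, so H_2 = 0.

(K is a triangulation of the Klein bottle.)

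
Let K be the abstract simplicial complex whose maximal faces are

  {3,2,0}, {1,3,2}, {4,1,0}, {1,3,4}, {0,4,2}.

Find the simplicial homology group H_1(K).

H_1 ≅ Z.

We work with the vertex ordering 0 < 1 < 2 < 3 < 4. The simplices of K, each written with vertices in increasing order, are:

  0-simplices (5): [0], [1], [2], [3], [4]
  1-simplices (10): [0,1], [0,2], [0,3], [0,4], [1,2], [1,3], [1,4], [2,3], [2,4], [3,4]
  2-simplices (5): [0,1,4], [0,2,3], [0,2,4], [1,2,3], [1,3,4]

Hence C_0 ≅ Z^5, C_1 ≅ Z^10, C_2 ≅ Z^5.

∂_1: C_1 → C_0 sends each edge [p,q] (with p < q) to q − p.
As a 5×10 matrix over Z this has rank 4, with invariant factors (1,1,1,1).

The boundary map ∂_2: C_2 → C_1 sends each 2-simplex [p,q,r] to [q,r] − [p,r] + [p,q]. For instance
  ∂[1,2,3] = [2,3] − [1,3] + [1,2],
  ∂[0,1,4] = [1,4] − [0,4] + [0,1].
This gives a 10×5 integer matrix of rank 5; reducing to Smith normal form yields diagonal entries (1,1,1,1,1).

Now H_k = ker ∂_k / im ∂_{k+1}, so:

  H_1: rank ker ∂_1 − rank ∂_2 = (10 − 4) − 5 = 1, and the invariant factors of ∂_2 are all 1, so H_1 = Z.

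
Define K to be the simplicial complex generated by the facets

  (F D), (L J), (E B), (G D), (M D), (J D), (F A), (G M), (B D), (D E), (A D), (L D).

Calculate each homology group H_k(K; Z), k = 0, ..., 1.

H_0 ≅ Z,  H_1 ≅ Z^4.

K has 9 vertices, 12 edges.
rank ∂_0 = 0, rank ∂_1 = 8 ⇒ b_0 = 9 − 0 − 8 = 1; all invariant factors of ∂_1 are 1 so no torsion. So H_0 ≅ Z.
rank ∂_1 = 8, rank ∂_2 = 0 ⇒ b_1 = 12 − 8 − 0 = 4. So H_1 ≅ Z^4.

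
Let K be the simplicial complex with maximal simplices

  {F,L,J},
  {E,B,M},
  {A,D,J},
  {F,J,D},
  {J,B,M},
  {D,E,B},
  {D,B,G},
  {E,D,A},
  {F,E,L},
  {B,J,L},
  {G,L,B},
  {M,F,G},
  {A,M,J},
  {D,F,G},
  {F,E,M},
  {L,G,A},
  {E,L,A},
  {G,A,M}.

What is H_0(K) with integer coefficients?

H_0 ≅ Z.

Take the total order A < B < D < E < F < G < J < L < M on the vertex set. Then K (dimension 2) consists of the simplices:

  0-simplices (9): A, B, D, E, F, G, J, L, M
  1-simplices (27): AD, AE, AG, AJ, AL, AM, BD, BE, BG, BJ, BL, BM, DE, DF, DG, DJ, EF, EL, EM, FG, FJ, FL, FM, GL, GM, JL, JM
  2-simplices (18): ADE, ADJ, AEL, AGL, AGM, AJM, BDE, BDG, BEM, BGL, BJL, BJM, DFG, DFJ, EFL, EFM, FGM, FJL

giving chain groups C_0 ≅ Z^9, C_1 ≅ Z^27, C_2 ≅ Z^18.

∂_1: C_1 → C_0 is given by ∂[p,q] = [q] − [p]. For instance
  ∂FJ = J − F.
This gives a 9×27 integer matrix of rank 8; reducing to Smith normal form yields diagonal entries (1,1,1,1,1,1,1,1).

Boundary ∂_2: C_2 → C_1 maps a triangle to the signed sum of its edges. For instance
  ∂FGM = GM − FM + FG,
  ∂BDE = DE − BE + BD.
As a 27×18 matrix over Z this has rank 17, with invariant factors (1,1,1,1,1,1,1,1,1,1,1,1,1,1,1,1,1).

Computing H_k = (kernel of ∂_k) / (image of ∂_{k+1}):

  H_0: rank C_0 − rank ∂_1 = 9 − 8 = 1, and the invariant factors of ∂_1 are all 1, so H_0 ≅ Z.

(K is a triangulation of the torus T^2.)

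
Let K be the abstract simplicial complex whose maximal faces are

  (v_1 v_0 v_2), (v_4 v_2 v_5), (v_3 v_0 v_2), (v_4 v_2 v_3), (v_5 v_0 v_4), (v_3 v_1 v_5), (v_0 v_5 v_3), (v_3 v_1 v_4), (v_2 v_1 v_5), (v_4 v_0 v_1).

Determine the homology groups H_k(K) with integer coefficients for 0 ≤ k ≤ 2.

Take the total order v_0 < v_1 < v_2 < v_3 < v_4 < v_5 on the vertex set. Then K (dimension 2) consists of the simplices:

  0-simplices (6): [v_0], [v_1], [v_2], [v_3], [v_4], [v_5]
  1-simplices (15): (15 of them)
  2-simplices (10): [v_0,v_1,v_2], [v_0,v_1,v_4], [v_0,v_2,v_3], [v_0,v_3,v_5], [v_0,v_4,v_5], [v_1,v_2,v_5], [v_1,v_3,v_4], [v_1,v_3,v_5], [v_2,v_3,v_4], [v_2,v_4,v_5]

Hence C_0 ≅ Z^6, C_1 ≅ Z^15, C_2 ≅ Z^10.

∂_1: C_1 → C_0 maps an edge to its endpoints' difference, ∂[p,q] = q − p. For instance
  ∂[v_2,v_3] = [v_3] − [v_2].
The 6×15 boundary matrix has rank 5 and Smith normal form diag(1,1,1,1,1).

The boundary map ∂_2: C_2 → C_1 sends each 2-simplex [p,q,r] to [q,r] − [p,r] + [p,q]. For instance
  ∂[v_0,v_1,v_4] = [v_1,v_4] − [v_0,v_4] + [v_0,v_1],
  ∂[v_1,v_3,v_4] = [v_3,v_4] − [v_1,v_4] + [v_1,v_3].
As a 15×10 matrix over Z this has rank 10, with invariant factors (1,1,1,1,1,1,1,1,1,2).

Computing H_k = (kernel of ∂_k) / (image of ∂_{k+1}):

  H_0: rank C_0 − rank ∂_1 = 6 − 5 = 1, and the invariant factors of ∂_1 are all 1, so H_0 ≅ Z.
  H_1: rank ker ∂_1 − rank ∂_2 = (15 − 5) − 10 = 0, and ∂_2 has invariant factor 2 > 1, so H_1 ≅ Z/2.
  H_2: rank ker ∂_2 − rank ∂_3 = (10 − 10) − 0 = 0, and there is no ∂_3, so H_2 ≅ 0.

H_0 ≅ Z,  H_1 ≅ Z/2,  H_2 = 0.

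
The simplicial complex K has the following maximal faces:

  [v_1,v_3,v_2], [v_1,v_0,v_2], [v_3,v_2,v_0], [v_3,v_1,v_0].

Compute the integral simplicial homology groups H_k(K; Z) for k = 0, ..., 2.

Take the total order v_0 < v_1 < v_2 < v_3 on the vertex set. Then K (dimension 2) consists of the simplices:

  0-simplices (4): [v_0], [v_1], [v_2], [v_3]
  1-simplices (6): [v_0,v_1], [v_0,v_2], [v_0,v_3], [v_1,v_2], [v_1,v_3], [v_2,v_3]
  2-simplices (4): [v_0,v_1,v_2], [v_0,v_1,v_3], [v_0,v_2,v_3], [v_1,v_2,v_3]

Hence C_0 ≅ Z^4, C_1 ≅ Z^6, C_2 ≅ Z^4.

The boundary map ∂_1: C_1 → C_0 sends each edge [p,q] (with p < q) to q − p.
This gives a 4×6 integer matrix of rank 3; reducing to Smith normal form yields diagonal entries (1,1,1).

Boundary ∂_2: C_2 → C_1 maps a triangle to the signed sum of its edges. For instance
  ∂[v_0,v_1,v_2] = [v_1,v_2] − [v_0,v_2] + [v_0,v_1],
  ∂[v_0,v_2,v_3] = [v_2,v_3] − [v_0,v_3] + [v_0,v_2].
This gives a 6×4 integer matrix of rank 3; reducing to Smith normal form yields diagonal entries (1,1,1).

Reading off H_k = ker ∂_k / im ∂_{k+1}:

  H_0: rank C_0 − rank ∂_1 = 4 − 3 = 1, and the invariant factors of ∂_1 are all 1, so H_0 ≅ Z.
  H_1: rank ker ∂_1 − rank ∂_2 = (6 − 3) − 3 = 0, and the invariant factors of ∂_2 are all 1, so H_1 ≅ 0.
  H_2: rank ker ∂_2 − rank ∂_3 = (4 − 3) − 0 = 1, and there is no ∂_3, so H_2 ≅ Z.

H_0 = Z,  H_1 = 0,  H_2 = Z.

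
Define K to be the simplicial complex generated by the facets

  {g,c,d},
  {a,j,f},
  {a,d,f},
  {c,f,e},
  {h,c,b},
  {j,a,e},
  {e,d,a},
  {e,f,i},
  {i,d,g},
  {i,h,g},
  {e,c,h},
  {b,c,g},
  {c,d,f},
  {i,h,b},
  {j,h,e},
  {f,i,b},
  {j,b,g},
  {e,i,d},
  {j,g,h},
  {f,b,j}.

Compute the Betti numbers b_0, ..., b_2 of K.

b_0 = 1, b_1 = 1, b_2 = 0.

Order the vertices as a < b < c < d < e < f < g < h < i < j. Listing each simplex with vertices in this order, K has dimension 2 with simplices:

  0-simplices (10): a, b, c, d, e, f, g, h, i, j
  1-simplices (30): ad, ae, af, aj, bc, bf, bg, bh, bi, bj, cd, ce, cf, cg, ch, de, df, dg, di, ef, eh, ei, ej, fi, fj, gh, gi, gj, hi, hj
  2-simplices (20): ade, adf, aej, afj, bcg, bch, bfi, bfj, bgj, bhi, cdf, cdg, cef, ceh, dei, dgi, efi, ehj, ghi, ghj

giving chain groups C_0 ≅ Z^10, C_1 ≅ Z^30, C_2 ≅ Z^20.

The boundary map ∂_1: C_1 → C_0 maps an edge to its endpoints' difference, ∂[p,q] = q − p. For instance
  ∂hi = i − h.
The 10×30 boundary matrix has rank 9 and Smith normal form diag(1,1,1,1,1,1,1,1,1).

The boundary map ∂_2: C_2 → C_1 acts by ∂[p,q,r] = [q,r] − [p,r] + [p,q]. For instance
  ∂dgi = gi − di + dg,
  ∂cdf = df − cf + cd.
The 30×20 boundary matrix has rank 20 and Smith normal form diag(1,1,1,1,1,1,1,1,1,1,1,1,1,1,1,1,1,1,1,2).

From H_k ≅ ker(∂_k) / im(∂_{k+1}) we obtain:

  H_0: rank C_0 − rank ∂_1 = 10 − 9 = 1, and the invariant factors of ∂_1 are all 1, so H_0 = Z.
  H_1: rank ker ∂_1 − rank ∂_2 = (30 − 9) − 20 = 1, and ∂_2 has invariant factor 2 > 1, so H_1 = Z ⊕ Z/2Z.
  H_2: rank ker ∂_2 − rank ∂_3 = (20 − 20) − 0 = 0, and there is no ∂_3, so H_2 = 0.

As a check, the Euler characteristic is 10 − 30 + 20 = 0, which agrees with 1 − 1 + 0 = 0.

Hence the Betti numbers are b_0 = 1, b_1 = 1, b_2 = 0.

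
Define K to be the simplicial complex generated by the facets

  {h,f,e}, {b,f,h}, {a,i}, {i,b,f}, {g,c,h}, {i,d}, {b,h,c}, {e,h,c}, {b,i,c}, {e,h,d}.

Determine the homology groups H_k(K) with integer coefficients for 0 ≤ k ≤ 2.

Take the total order a < b < c < d < e < f < g < h < i on the vertex set. Then K (dimension 2) consists of the simplices:

  0-simplices (9): a, b, c, d, e, f, g, h, i
  1-simplices (17): ai, bc, bf, bh, bi, ce, cg, ch, ci, de, dh, di, ef, eh, fh, fi, gh
  2-simplices (8): bch, bci, bfh, bfi, ceh, cgh, deh, efh

so the chain groups are C_0 ≅ Z^9, C_1 ≅ Z^17, C_2 ≅ Z^8.

Boundary ∂_1: C_1 → C_0 is given by ∂[p,q] = [q] − [p]. For instance
  ∂cg = g − c.
The resulting 9×17 matrix has rank 8, and its Smith normal form has invariant factors (1,1,1,1,1,1,1,1).

∂_2: C_2 → C_1 sends each 2-simplex [p,q,r] to [q,r] − [p,r] + [p,q]. For instance
  ∂bfh = fh − bh + bf,
  ∂bch = ch − bh + bc.
As a 17×8 matrix over Z this has rank 8, with invariant factors (1,1,1,1,1,1,1,1).

From H_k ≅ ker(∂_k) / im(∂_{k+1}) we obtain:

  H_0: rank C_0 − rank ∂_1 = 9 − 8 = 1, and the invariant factors of ∂_1 are all 1, so H_0 = Z.
  H_1: rank ker ∂_1 − rank ∂_2 = (17 − 8) − 8 = 1, and the invariant factors of ∂_2 are all 1, so H_1 = Z.
  H_2: rank ker ∂_2 − rank ∂_3 = (8 − 8) − 0 = 0, and there is no ∂_3, so H_2 = 0.

H_0 ≅ Z,  H_1 ≅ Z,  H_2 = 0.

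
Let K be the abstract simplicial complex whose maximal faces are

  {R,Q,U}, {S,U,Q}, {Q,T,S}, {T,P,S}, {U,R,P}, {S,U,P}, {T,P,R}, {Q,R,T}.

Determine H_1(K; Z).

We work with the vertex ordering P < Q < R < S < T < U. The simplices of K, each written with vertices in increasing order, are:

  0-simplices (6): P, Q, R, S, T, U
  1-simplices (12): PR, PS, PT, PU, QR, QS, QT, QU, RT, RU, ST, SU
  2-simplices (8): PRT, PRU, PST, PSU, QRT, QRU, QST, QSU

giving chain groups C_0 ≅ Z^6, C_1 ≅ Z^12, C_2 ≅ Z^8.

Boundary ∂_1: C_1 → C_0 maps an edge to its endpoints' difference, ∂[p,q] = q − p. For instance
  ∂QS = S − Q.
The resulting 6×12 matrix has rank 5, and its Smith normal form has invariant factors (1,1,1,1,1).

The boundary map ∂_2: C_2 → C_1 acts by ∂[p,q,r] = [q,r] − [p,r] + [p,q]. For instance
  ∂QSU = SU − QU + QS,
  ∂PRT = RT − PT + PR.
The resulting 12×8 matrix has rank 7, and its Smith normal form has invariant factors (1,1,1,1,1,1,1).

From H_k ≅ ker(∂_k) / im(∂_{k+1}) we obtain:

  H_1: rank ker ∂_1 − rank ∂_2 = (12 − 5) − 7 = 0, and the invariant factors of ∂_2 are all 1, so H_1 ≅ 0.

H_1 ≅ 0.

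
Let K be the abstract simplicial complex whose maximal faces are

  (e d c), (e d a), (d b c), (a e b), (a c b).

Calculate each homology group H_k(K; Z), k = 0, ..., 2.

H_0 = Z,  H_1 = Z,  H_2 = 0.

Order the vertices as a < b < c < d < e. Listing each simplex with vertices in this order, K has dimension 2 with simplices:

  0-simplices (5): a, b, c, d, e
  1-simplices (10): ab, ac, ad, ae, bc, bd, be, cd, ce, de
  2-simplices (5): abc, abe, ade, bcd, cde

so the chain groups are C_0 ≅ Z^5, C_1 ≅ Z^10, C_2 ≅ Z^5.

The boundary map ∂_1: C_1 → C_0 maps an edge to its endpoints' difference, ∂[p,q] = q − p.
The resulting 5×10 matrix has rank 4, and its Smith normal form has invariant factors (1,1,1,1).

Boundary ∂_2: C_2 → C_1 sends each 2-simplex [p,q,r] to [q,r] − [p,r] + [p,q]. For instance
  ∂abe = be − ae + ab,
  ∂bcd = cd − bd + bc.
This gives a 10×5 integer matrix of rank 5; reducing to Smith normal form yields diagonal entries (1,1,1,1,1).

Computing H_k = (kernel of ∂_k) / (image of ∂_{k+1}):

  H_0: rank C_0 − rank ∂_1 = 5 − 4 = 1, and the invariant factors of ∂_1 are all 1, so H_0 ≅ Z.
  H_1: rank ker ∂_1 − rank ∂_2 = (10 − 4) − 5 = 1, and the invariant factors of ∂_2 are all 1, so H_1 ≅ Z.
  H_2: rank ker ∂_2 − rank ∂_3 = (5 − 5) − 0 = 0, and there is no ∂_3, so H_2 ≅ 0.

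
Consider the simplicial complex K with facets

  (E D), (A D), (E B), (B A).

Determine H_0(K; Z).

H_0 ≅ Z.

Order the vertices as A < B < D < E. Listing each simplex with vertices in this order, K has dimension 1 with simplices:

  0-simplices (4): A, B, D, E
  1-simplices (4): AB, AD, BE, DE

so the chain groups are C_0 ≅ Z^4, C_1 ≅ Z^4.

∂_1: C_1 → C_0 is given by ∂[p,q] = [q] − [p]. For instance
  ∂DE = E − D.
The 4×4 boundary matrix has rank 3 and Smith normal form diag(1,1,1).

Computing H_k = (kernel of ∂_k) / (image of ∂_{k+1}):

  H_0: rank C_0 − rank ∂_1 = 4 − 3 = 1, and the invariant factors of ∂_1 are all 1, so H_0 ≅ Z.

(K is a triangulation of the circle S^1.)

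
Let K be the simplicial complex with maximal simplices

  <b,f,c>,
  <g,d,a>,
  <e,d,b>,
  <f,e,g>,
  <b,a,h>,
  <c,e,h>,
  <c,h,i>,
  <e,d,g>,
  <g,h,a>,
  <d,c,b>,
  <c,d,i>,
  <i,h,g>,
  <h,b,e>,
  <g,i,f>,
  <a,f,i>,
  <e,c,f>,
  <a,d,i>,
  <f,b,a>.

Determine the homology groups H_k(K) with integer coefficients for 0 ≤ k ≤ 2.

H_0 = Z,  H_1 = Z ⊕ Z/2Z,  H_2 = 0.

Order the vertices as a < b < c < d < e < f < g < h < i. Listing each simplex with vertices in this order, K has dimension 2 with simplices:

  0-simplices (9): a, b, c, d, e, f, g, h, i
  1-simplices (27): ab, ad, af, ag, ah, ai, bc, bd, be, bf, bh, cd, ce, cf, ch, ci, de, dg, di, ef, eg, eh, fg, fi, gh, gi, hi
  2-simplices (18): abf, abh, adg, adi, afi, agh, bcd, bcf, bde, beh, cdi, cef, ceh, chi, deg, efg, fgi, ghi

Hence C_0 ≅ Z^9, C_1 ≅ Z^27, C_2 ≅ Z^18.

Boundary ∂_1: C_1 → C_0 is given by ∂[p,q] = [q] − [p].
The 9×27 boundary matrix has rank 8 and Smith normal form diag(1,1,1,1,1,1,1,1).

Boundary ∂_2: C_2 → C_1 maps a triangle to the signed sum of its edges. For instance
  ∂afi = fi − ai + af,
  ∂cef = ef − cf + ce.
This gives a 27×18 integer matrix of rank 18; reducing to Smith normal form yields diagonal entries (1,1,1,1,1,1,1,1,1,1,1,1,1,1,1,1,1,2).

Reading off H_k = ker ∂_k / im ∂_{k+1}:

  H_0: rank C_0 − rank ∂_1 = 9 − 8 = 1, and the invariant factors of ∂_1 are all 1, so H_0 ≅ Z.
  H_1: rank ker ∂_1 − rank ∂_2 = (27 − 8) − 18 = 1, and ∂_2 has invariant factor 2 > 1, so H_1 ≅ Z ⊕ Z/2Z.
  H_2: rank ker ∂_2 − rank ∂_3 = (18 − 18) − 0 = 0, and there is no ∂_3, so H_2 ≅ 0.

As a check, the Euler characteristic is 9 − 27 + 18 = 0, which agrees with 1 − 1 + 0 = 0.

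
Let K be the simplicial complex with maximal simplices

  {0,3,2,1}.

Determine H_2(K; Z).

Take the total order 0 < 1 < 2 < 3 on the vertex set. Then K (dimension 3) consists of the simplices:

  0-simplices (4): [0], [1], [2], [3]
  1-simplices (6): [0,1], [0,2], [0,3], [1,2], [1,3], [2,3]
  2-simplices (4): [0,1,2], [0,1,3], [0,2,3], [1,2,3]
  3-simplices (1): [0,1,2,3]

Hence C_0 ≅ Z^4, C_1 ≅ Z^6, C_2 ≅ Z^4, C_3 ≅ Z^1.

∂_1: C_1 → C_0 maps an edge to its endpoints' difference, ∂[p,q] = q − p.
This gives a 4×6 integer matrix of rank 3; reducing to Smith normal form yields diagonal entries (1,1,1).

∂_2: C_2 → C_1 acts by ∂[p,q,r] = [q,r] − [p,r] + [p,q]. For instance
  ∂[0,1,2] = [1,2] − [0,2] + [0,1],
  ∂[0,1,3] = [1,3] − [0,3] + [0,1].
The 6×4 boundary matrix has rank 3 and Smith normal form diag(1,1,1).

Boundary ∂_3: C_3 → C_2 sends each 3-simplex σ to the alternating sum Σ_i (−1)^i (σ with its i-th vertex removed). For instance
  ∂[0,1,2,3] = [1,2,3] − [0,2,3] + [0,1,3] − [0,1,2].
This gives a 4×1 integer matrix of rank 1; reducing to Smith normal form yields diagonal entries (1).

Now H_k = ker ∂_k / im ∂_{k+1}, so:

  H_2: rank ker ∂_2 − rank ∂_3 = (4 − 3) − 1 = 0, and the invariant factors of ∂_3 are all 1, so H_2 = 0.

(K is a triangulation of the 3-simplex.)

H_2 = 0.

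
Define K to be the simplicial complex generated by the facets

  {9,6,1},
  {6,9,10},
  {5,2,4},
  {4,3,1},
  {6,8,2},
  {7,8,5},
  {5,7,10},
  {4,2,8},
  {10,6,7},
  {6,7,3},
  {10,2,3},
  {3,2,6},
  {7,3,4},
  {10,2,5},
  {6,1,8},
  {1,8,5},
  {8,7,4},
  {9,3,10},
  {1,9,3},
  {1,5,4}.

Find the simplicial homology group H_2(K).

We work with the vertex ordering 1 < 2 < 3 < 4 < 5 < 6 < 7 < 8 < 9 < 10. The simplices of K, each written with vertices in increasing order, are:

  0-simplices (10): [1], [2], [3], [4], [5], [6], [7], [8], [9], [10]
  1-simplices (30): (30 of them)
  2-simplices (20): (20 of them)

Hence C_0 ≅ Z^10, C_1 ≅ Z^30, C_2 ≅ Z^20.

The boundary map ∂_1: C_1 → C_0 maps an edge to its endpoints' difference, ∂[p,q] = q − p. For instance
  ∂[1,3] = [3] − [1].
The 10×30 boundary matrix has rank 9 and Smith normal form diag(1,1,1,1,1,1,1,1,1).

The boundary map ∂_2: C_2 → C_1 acts by ∂[p,q,r] = [q,r] − [p,r] + [p,q]. For instance
  ∂[1,3,9] = [3,9] − [1,9] + [1,3],
  ∂[3,9,10] = [9,10] − [3,10] + [3,9].
The resulting 30×20 matrix has rank 20, and its Smith normal form has invariant factors (1,1,1,1,1,1,1,1,1,1,1,1,1,1,1,1,1,1,1,2).

Reading off H_k = ker ∂_k / im ∂_{k+1}:

  H_2: rank ker ∂_2 − rank ∂_3 = (20 − 20) − 0 = 0, and there is no ∂_3, so H_2 = 0.

H_2 ≅ 0.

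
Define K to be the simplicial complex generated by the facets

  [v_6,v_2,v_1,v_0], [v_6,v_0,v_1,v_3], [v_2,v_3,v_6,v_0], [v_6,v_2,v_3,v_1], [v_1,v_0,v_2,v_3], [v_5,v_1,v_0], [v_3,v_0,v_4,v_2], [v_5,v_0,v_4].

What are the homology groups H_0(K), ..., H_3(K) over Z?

H_0 ≅ Z,  H_1 = 0,  H_2 = 0,  H_3 ≅ Z.

We work with the vertex ordering v_0 < v_1 < v_2 < v_3 < v_4 < v_5 < v_6. The simplices of K, each written with vertices in increasing order, are:

  0-simplices (7): [v_0], [v_1], [v_2], [v_3], [v_4], [v_5], [v_6]
  1-simplices (16): (16 of them)
  2-simplices (15): (15 of them)
  3-simplices (6): [v_0,v_1,v_2,v_3], [v_0,v_1,v_2,v_6], [v_0,v_1,v_3,v_6], [v_0,v_2,v_3,v_4], [v_0,v_2,v_3,v_6], [v_1,v_2,v_3,v_6]

Hence C_0 ≅ Z^7, C_1 ≅ Z^16, C_2 ≅ Z^15, C_3 ≅ Z^6.

The boundary map ∂_1: C_1 → C_0 sends each edge [p,q] (with p < q) to q − p. For instance
  ∂[v_2,v_3] = [v_3] − [v_2].
The 7×16 boundary matrix has rank 6 and Smith normal form diag(1,1,1,1,1,1).

Boundary ∂_2: C_2 → C_1 maps a triangle to the signed sum of its edges. For instance
  ∂[v_0,v_2,v_6] = [v_2,v_6] − [v_0,v_6] + [v_0,v_2],
  ∂[v_0,v_1,v_3] = [v_1,v_3] − [v_0,v_3] + [v_0,v_1].
As a 16×15 matrix over Z this has rank 10, with invariant factors (1,1,1,1,1,1,1,1,1,1).

∂_3: C_3 → C_2 sends each 3-simplex σ to the alternating sum Σ_i (−1)^i (σ with its i-th vertex removed). For instance
  ∂[v_0,v_1,v_3,v_6] = [v_1,v_3,v_6] − [v_0,v_3,v_6] + [v_0,v_1,v_6] − [v_0,v_1,v_3],
  ∂[v_0,v_2,v_3,v_4] = [v_2,v_3,v_4] − [v_0,v_3,v_4] + [v_0,v_2,v_4] − [v_0,v_2,v_3].
This gives a 15×6 integer matrix of rank 5; reducing to Smith normal form yields diagonal entries (1,1,1,1,1).

Computing H_k = (kernel of ∂_k) / (image of ∂_{k+1}):

  H_0: rank C_0 − rank ∂_1 = 7 − 6 = 1, and the invariant factors of ∂_1 are all 1, so H_0 = Z.
  H_1: rank ker ∂_1 − rank ∂_2 = (16 − 6) − 10 = 0, and the invariant factors of ∂_2 are all 1, so H_1 = 0.
  H_2: rank ker ∂_2 − rank ∂_3 = (15 − 10) − 5 = 0, and the invariant factors of ∂_3 are all 1, so H_2 = 0.
  H_3: rank ker ∂_3 − rank ∂_4 = (6 − 5) − 0 = 1, and there is no ∂_4, so H_3 = Z.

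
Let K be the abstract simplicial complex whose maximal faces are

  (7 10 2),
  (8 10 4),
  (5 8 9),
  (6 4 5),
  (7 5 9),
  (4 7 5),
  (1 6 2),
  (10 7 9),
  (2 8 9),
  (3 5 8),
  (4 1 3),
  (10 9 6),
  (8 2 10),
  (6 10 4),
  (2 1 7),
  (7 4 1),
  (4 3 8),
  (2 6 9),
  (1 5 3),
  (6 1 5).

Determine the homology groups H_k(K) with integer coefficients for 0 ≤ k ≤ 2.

We work with the vertex ordering 1 < 2 < 3 < 4 < 5 < 6 < 7 < 8 < 9 < 10. The simplices of K, each written with vertices in increasing order, are:

  0-simplices (10): [1], [2], [3], [4], [5], [6], [7], [8], [9], [10]
  1-simplices (30): (30 of them)
  2-simplices (20): (20 of them)

Hence C_0 ≅ Z^10, C_1 ≅ Z^30, C_2 ≅ Z^20.

Boundary ∂_1: C_1 → C_0 maps an edge to its endpoints' difference, ∂[p,q] = q − p.
The 10×30 boundary matrix has rank 9 and Smith normal form diag(1,1,1,1,1,1,1,1,1).

∂_2: C_2 → C_1 maps a triangle to the signed sum of its edges. For instance
  ∂[3,5,8] = [5,8] − [3,8] + [3,5],
  ∂[1,3,5] = [3,5] − [1,5] + [1,3].
This gives a 30×20 integer matrix of rank 20; reducing to Smith normal form yields diagonal entries (1,1,1,1,1,1,1,1,1,1,1,1,1,1,1,1,1,1,1,2).

Now H_k = ker ∂_k / im ∂_{k+1}, so:

  H_0: rank C_0 − rank ∂_1 = 10 − 9 = 1, and the invariant factors of ∂_1 are all 1, so H_0 ≅ Z.
  H_1: rank ker ∂_1 − rank ∂_2 = (30 − 9) − 20 = 1, and ∂_2 has invariant factor 2 > 1, so H_1 ≅ Z ⊕ Z/2.
  H_2: rank ker ∂_2 − rank ∂_3 = (20 − 20) − 0 = 0, and there is no ∂_3, so H_2 ≅ 0.

As a check, the Euler characteristic is 10 − 30 + 20 = 0, which agrees with 1 − 1 + 0 = 0.

H_0 ≅ Z,  H_1 ≅ Z ⊕ Z/2,  H_2 = 0.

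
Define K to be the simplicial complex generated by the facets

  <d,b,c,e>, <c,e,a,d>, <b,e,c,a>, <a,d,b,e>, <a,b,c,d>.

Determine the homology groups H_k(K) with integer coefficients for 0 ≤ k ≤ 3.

H_0 ≅ Z,  H_1 = 0,  H_2 = 0,  H_3 ≅ Z.

K has 5 vertices, 10 edges, 10 triangles, 5 3-simplices.
rank ∂_0 = 0, rank ∂_1 = 4 ⇒ b_0 = 5 − 0 − 4 = 1; all invariant factors of ∂_1 are 1 so no torsion. So H_0 = Z.
rank ∂_1 = 4, rank ∂_2 = 6 ⇒ b_1 = 10 − 4 − 6 = 0; all invariant factors of ∂_2 are 1 so no torsion. So H_1 = 0.
rank ∂_2 = 6, rank ∂_3 = 4 ⇒ b_2 = 10 − 6 − 4 = 0; all invariant factors of ∂_3 are 1 so no torsion. So H_2 = 0.
rank ∂_3 = 4, rank ∂_4 = 0 ⇒ b_3 = 5 − 4 − 0 = 1. So H_3 = Z.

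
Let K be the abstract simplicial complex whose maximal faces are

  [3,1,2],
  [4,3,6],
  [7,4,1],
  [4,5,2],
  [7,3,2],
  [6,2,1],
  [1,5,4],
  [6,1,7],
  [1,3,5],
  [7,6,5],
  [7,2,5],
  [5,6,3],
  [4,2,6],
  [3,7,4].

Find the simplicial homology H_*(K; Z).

H_0 ≅ Z,  H_1 ≅ Z^2,  H_2 ≅ Z.

Order the vertices as 1 < 2 < 3 < 4 < 5 < 6 < 7. Listing each simplex with vertices in this order, K has dimension 2 with simplices:

  0-simplices (7): [1], [2], [3], [4], [5], [6], [7]
  1-simplices (21): [1,2], [1,3], [1,4], [1,5], [1,6], [1,7], [2,3], [2,4], [2,5], [2,6], [2,7], [3,4], [3,5], [3,6], [3,7], [4,5], [4,6], [4,7], [5,6], [5,7], [6,7]
  2-simplices (14): [1,2,3], [1,2,6], [1,3,5], [1,4,5], [1,4,7], [1,6,7], [2,3,7], [2,4,5], [2,4,6], [2,5,7], [3,4,6], [3,4,7], [3,5,6], [5,6,7]

Hence C_0 ≅ Z^7, C_1 ≅ Z^21, C_2 ≅ Z^14.

∂_1: C_1 → C_0 sends each edge [p,q] (with p < q) to q − p.
This gives a 7×21 integer matrix of rank 6; reducing to Smith normal form yields diagonal entries (1,1,1,1,1,1).

Boundary ∂_2: C_2 → C_1 acts by ∂[p,q,r] = [q,r] − [p,r] + [p,q]. For instance
  ∂[1,2,6] = [2,6] − [1,6] + [1,2],
  ∂[5,6,7] = [6,7] − [5,7] + [5,6].
The 21×14 boundary matrix has rank 13 and Smith normal form diag(1,1,1,1,1,1,1,1,1,1,1,1,1).

Now H_k = ker ∂_k / im ∂_{k+1}, so:

  H_0: rank C_0 − rank ∂_1 = 7 − 6 = 1, and the invariant factors of ∂_1 are all 1, so H_0 ≅ Z.
  H_1: rank ker ∂_1 − rank ∂_2 = (21 − 6) − 13 = 2, and the invariant factors of ∂_2 are all 1, so H_1 ≅ Z^2.
  H_2: rank ker ∂_2 − rank ∂_3 = (14 − 13) − 0 = 1, and there is no ∂_3, so H_2 ≅ Z.

As a check, the Euler characteristic is 7 − 21 + 14 = 0, which agrees with 1 − 2 + 1 = 0.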